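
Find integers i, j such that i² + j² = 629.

We need to find integers i, j > 0 such that i² + j² = 629.
Trying i = 2: j² = 629 - 2² = 629 - 4 = 625
j = 25
Check: 2² + 25² = 4 + 625 = 629 ✓

629 = 2² + 25²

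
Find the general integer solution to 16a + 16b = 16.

Step 1: Compute gcd(16, 16) = 16.
Since 16 divides 16, solutions exist.

Step 2: Find a particular solution using extended Euclidean algorithm.
We get a₀ = 0, b₀ = 1.
Check: 16*0 + 16*1 = 16 = 16 ✓

Step 3: Write the general solution.
a = 0 + (16/16)t = 0 + 1t
b = 1 - (16/16)t = 1 - 1t
for any integer t.

a = 0 + 1t, b = 1 - 1t for integer t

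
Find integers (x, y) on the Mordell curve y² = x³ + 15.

Try small integer x values and check whether x³ + 15 is a perfect square.
x = 1: x³ + 15 = 1³ + 15 = 1 + 15 = 16
Is 16 a perfect square? 4² = 16 ✓
So (x, y) = (1, -4) is a solution.

x = 1, y = -4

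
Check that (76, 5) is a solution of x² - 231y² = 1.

Compute x² = 76² = 5776
Compute 231y² = 231·5² = 231·25 = 5775
x² - 231y² = 5776 - 5775 = 1
Since this equals 1, (76, 5) is a solution.

Yes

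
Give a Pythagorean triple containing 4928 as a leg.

We need the other leg and hypotenuse such that 4928² + x² = c².
Take x = 5304, c = 7240: 4928² + 5304² = 24285184 + 28132416 = 52417600 = 7240² ✓
Triple: (5304, 4928, 7240)

(5304, 4928, 7240)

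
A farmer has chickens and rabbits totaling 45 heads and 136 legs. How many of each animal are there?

Let c = chickens, r = rabbits.
Heads: c + r = 45
Legs: 2c + 4r = 136
From the first equation, c = 45 - r. Substitute:
2(45 - r) + 4r = 136
90 + 2r = 136
r = (136 - 90)/2 = 23
c = 45 - 23 = 22

Chickens: 22, Rabbits: 23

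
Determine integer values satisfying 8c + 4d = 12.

Step 1: Check solvability.
gcd(8, 4) = 4
Since 4 divides 12, solutions exist.

Step 2: Apply extended Euclidean algorithm to find gcd.
We find integers such that 8*x0 + 4*y0 = 4

Step 3: Scale the particular solution.
Multiply by 12/4 = 3:
c = 0, d = 3

Step 4: Verify.
8*(0) + 4*(3) = 12 = 12 ✓

c = 0, d = 3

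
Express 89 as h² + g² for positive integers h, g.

We need to find integers h, g > 0 such that h² + g² = 89.
Trying h = 5: g² = 89 - 5² = 89 - 25 = 64
g = 8
Check: 5² + 8² = 25 + 64 = 89 ✓

89 = 5² + 8²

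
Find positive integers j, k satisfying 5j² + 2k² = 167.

Try small values of j and check whether (167 - 5j²)/2 is a perfect square.
j = 1: 5·1² = 5, so 2k² = 167 - 5 = 162, giving k² = 81, k = 9.
Check: 5·1² + 2·9² = 5 + 162 = 167 ✓

j = 1, k = 9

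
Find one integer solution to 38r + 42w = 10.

Step 1: Check solvability.
gcd(38, 42) = 2
Since 2 divides 10, solutions exist.

Step 2: Apply extended Euclidean algorithm to find gcd.
We find integers such that 38*x0 + 42*y0 = 2

Step 3: Scale the particular solution.
Multiply by 10/2 = 5:
r = 50, w = -45

Step 4: Verify.
38*(50) + 42*(-45) = 10 = 10 ✓

r = 50, w = -45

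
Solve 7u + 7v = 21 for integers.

Step 1: Check solvability.
gcd(7, 7) = 7
Since 7 divides 21, solutions exist.

Step 2: Apply extended Euclidean algorithm to find gcd.
We find integers such that 7*x0 + 7*y0 = 7

Step 3: Scale the particular solution.
Multiply by 21/7 = 3:
u = 0, v = 3

Step 4: Verify.
7*(0) + 7*(3) = 21 = 21 ✓

u = 0, v = 3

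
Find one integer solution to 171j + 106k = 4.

Step 1: Check solvability.
gcd(171, 106) = 1
Since 1 divides 4, solutions exist.

Step 2: Apply extended Euclidean algorithm to find gcd.
We find integers such that 171*x0 + 106*y0 = 1

Step 3: Scale the particular solution.
Multiply by 4/1 = 4:
j = 124, k = -200

Step 4: Verify.
171*(124) + 106*(-200) = 4 = 4 ✓

j = 124, k = -200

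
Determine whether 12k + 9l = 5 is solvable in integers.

Step 1: Compute gcd(12, 9).
gcd(12, 9) = 3

Step 2: Check divisibility.
Does 3 divide 5? 5 = 3 x 1 + 2, so no.

By the theorem on linear Diophantine equations, 12k + 9l = 5 has integer solutions if and only if gcd(12, 9) divides 5. Since 3 does not divide 5, no solutions exist.

No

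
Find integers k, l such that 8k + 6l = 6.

Step 1: Check solvability.
gcd(8, 6) = 2
Since 2 divides 6, solutions exist.

Step 2: Apply extended Euclidean algorithm to find gcd.
We find integers such that 8*x0 + 6*y0 = 2

Step 3: Scale the particular solution.
Multiply by 6/2 = 3:
k = 3, l = -3

Step 4: Verify.
8*(3) + 6*(-3) = 6 = 6 ✓

k = 3, l = -3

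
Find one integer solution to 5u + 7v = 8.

Step 1: Check solvability.
gcd(5, 7) = 1
Since 1 divides 8, solutions exist.

Step 2: Apply extended Euclidean algorithm to find gcd.
We find integers such that 5*x0 + 7*y0 = 1

Step 3: Scale the particular solution.
Multiply by 8/1 = 8:
u = 24, v = -16

Step 4: Verify.
5*(24) + 7*(-16) = 8 = 8 ✓

u = 24, v = -16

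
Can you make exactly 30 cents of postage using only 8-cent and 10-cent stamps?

We need non-negative x, y with 8x + 10y = 30.
gcd(8, 10) = 2 divides 30, so integer solutions exist.
Search for a non-negative one: x = 0 gives 10y = 30 - 0 = 30, so y = 3.
Check: 8·0 + 10·3 = 30 ✓

Yes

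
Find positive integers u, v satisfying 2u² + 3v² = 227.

Try small values of u and check whether (227 - 2u²)/3 is a perfect square.
u = 10: 2·10² = 200, so 3v² = 227 - 200 = 27, giving v² = 9, v = 3.
Check: 2·10² + 3·3² = 200 + 27 = 227 ✓

u = 10, v = 3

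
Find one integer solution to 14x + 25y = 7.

Step 1: Check solvability.
gcd(14, 25) = 1
Since 1 divides 7, solutions exist.

Step 2: Apply extended Euclidean algorithm to find gcd.
We find integers such that 14*x0 + 25*y0 = 1

Step 3: Scale the particular solution.
Multiply by 7/1 = 7:
x = 63, y = -35

Step 4: Verify.
14*(63) + 25*(-35) = 7 = 7 ✓

x = 63, y = -35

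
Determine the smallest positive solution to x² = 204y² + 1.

We seek the smallest positive integers (x, y) with x² - 204y² = 1, i.e., x² = 204y² + 1.
Try successive y values:
y = 1: x² = 204·1² + 1 = 205, not a perfect square
y = 2: x² = 204·2² + 1 = 817, not a perfect square
y = 3: x² = 204·3² + 1 = 1837, not a perfect square
... continuing the search (or via continued fractions) ...
y = 350: x² = 204·350² + 1 = 24990001, x = 4999 ✓

Verify: 4999² - 204·350² = 24990001 - 24990000 = 1 ✓

x = 4999, y = 350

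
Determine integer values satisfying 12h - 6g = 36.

Step 1: Check solvability.
gcd(12, 6) = 6
Since 6 divides 36, solutions exist.

Step 2: Apply extended Euclidean algorithm to find gcd.
We find integers such that 12*x0 + 6*y0 = 6

Step 3: Scale the particular solution.
Multiply by 36/6 = 6:
h = 0, g = -6

Step 4: Verify.
12*(0) - 6*(-6) = 36 = 36 ✓

h = 0, g = -6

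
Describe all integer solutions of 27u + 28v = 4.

Step 1: Compute gcd(27, 28) = 1.
Since 1 divides 4, solutions exist.

Step 2: Find a particular solution using extended Euclidean algorithm.
We get u₀ = -4, v₀ = 4.
Check: 27*-4 + 28*4 = 4 = 4 ✓

Step 3: Write the general solution.
u = -4 + (28/1)t = -4 + 28t
v = 4 - (27/1)t = 4 - 27t
for any integer t.

u = -4 + 28t, v = 4 - 27t for integer t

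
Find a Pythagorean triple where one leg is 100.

We need the other leg and hypotenuse such that 100² + x² = c².
Take x = 105, c = 145: 100² + 105² = 10000 + 11025 = 21025 = 145² ✓
Triple: (105, 100, 145)

(105, 100, 145)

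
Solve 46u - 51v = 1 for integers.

Step 1: Check solvability.
gcd(46, 51) = 1
Since 1 divides 1, solutions exist.

Step 2: Apply extended Euclidean algorithm to find gcd.
We find integers such that 46*x0 + 51*y0 = 1

Step 3: Scale the particular solution.
Multiply by 1/1 = 1:
u = 10, v = 9

Step 4: Verify.
46*(10) - 51*(9) = 1 = 1 ✓

u = 10, v = 9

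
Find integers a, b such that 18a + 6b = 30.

Step 1: Check solvability.
gcd(18, 6) = 6
Since 6 divides 30, solutions exist.

Step 2: Apply extended Euclidean algorithm to find gcd.
We find integers such that 18*x0 + 6*y0 = 6

Step 3: Scale the particular solution.
Multiply by 30/6 = 5:
a = 0, b = 5

Step 4: Verify.
18*(0) + 6*(5) = 30 = 30 ✓

a = 0, b = 5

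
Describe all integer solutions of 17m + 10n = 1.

Step 1: Compute gcd(17, 10) = 1.
Since 1 divides 1, solutions exist.

Step 2: Find a particular solution using extended Euclidean algorithm.
We get m₀ = 3, n₀ = -5.
Check: 17*3 + 10*-5 = 1 = 1 ✓

Step 3: Write the general solution.
m = 3 + (10/1)t = 3 + 10t
n = -5 - (17/1)t = -5 - 17t
for any integer t.

m = 3 + 10t, n = -5 - 17t for integer t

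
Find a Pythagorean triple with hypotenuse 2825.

We need a² + b² = 2825² = 7980625.
Trying: 2015² + 1980² = 4060225 + 3920400 = 7980625 ✓

(2015, 1980, 2825)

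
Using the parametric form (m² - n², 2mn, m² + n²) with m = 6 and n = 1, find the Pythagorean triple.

a = m² - n² = 6² - 1² = 36 - 1 = 35
b = 2mn = 2·6·1 = 12
c = m² + n² = 36 + 1 = 37
Verify: 35² + 12² = 1225 + 144 = 1369 = 37² ✓

(35, 12, 37)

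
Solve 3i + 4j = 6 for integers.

Step 1: Check solvability.
gcd(3, 4) = 1
Since 1 divides 6, solutions exist.

Step 2: Apply extended Euclidean algorithm to find gcd.
We find integers such that 3*x0 + 4*y0 = 1

Step 3: Scale the particular solution.
Multiply by 6/1 = 6:
i = -6, j = 6

Step 4: Verify.
3*(-6) + 4*(6) = 6 = 6 ✓

i = -6, j = 6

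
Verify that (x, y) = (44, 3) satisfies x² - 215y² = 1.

Compute x² = 44² = 1936
Compute 215y² = 215·3² = 215·9 = 1935
x² - 215y² = 1936 - 1935 = 1
Since this equals 1, (44, 3) is a solution.

Yes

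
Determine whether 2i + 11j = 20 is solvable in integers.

Step 1: Compute gcd(2, 11).
gcd(2, 11) = 1

Step 2: Check divisibility.
Does 1 divide 20? 20 = 1 x 20, so yes.

By the theorem on linear Diophantine equations, 2i + 11j = 20 has integer solutions if and only if gcd(2, 11) divides 20. Since 1 | 20, solutions exist.

Yes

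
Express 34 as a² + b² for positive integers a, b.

We need to find integers a, b > 0 such that a² + b² = 34.
Trying a = 3: b² = 34 - 3² = 34 - 9 = 25
b = 5
Check: 3² + 5² = 9 + 25 = 34 ✓

34 = 3² + 5²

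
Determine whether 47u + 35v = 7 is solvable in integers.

Step 1: Compute gcd(47, 35).
gcd(47, 35) = 1

Step 2: Check divisibility.
Does 1 divide 7? 7 = 1 x 7, so yes.

By the theorem on linear Diophantine equations, 47u + 35v = 7 has integer solutions if and only if gcd(47, 35) divides 7. Since 1 | 7, solutions exist.

Yes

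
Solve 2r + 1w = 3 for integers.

Step 1: Check solvability.
gcd(2, 1) = 1
Since 1 divides 3, solutions exist.

Step 2: Apply extended Euclidean algorithm to find gcd.
We find integers such that 2*x0 + 1*y0 = 1

Step 3: Scale the particular solution.
Multiply by 3/1 = 3:
r = 0, w = 3

Step 4: Verify.
2*(0) + 1*(3) = 3 = 3 ✓

r = 0, w = 3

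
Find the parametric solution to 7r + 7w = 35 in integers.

Step 1: Compute gcd(7, 7) = 7.
Since 7 divides 35, solutions exist.

Step 2: Find a particular solution using extended Euclidean algorithm.
We get r₀ = 0, w₀ = 5.
Check: 7*0 + 7*5 = 35 = 35 ✓

Step 3: Write the general solution.
r = 0 + (7/7)t = 0 + 1t
w = 5 - (7/7)t = 5 - 1t
for any integer t.

r = 0 + 1t, w = 5 - 1t for integer t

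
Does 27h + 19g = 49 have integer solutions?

Step 1: Compute gcd(27, 19).
gcd(27, 19) = 1

Step 2: Check divisibility.
Does 1 divide 49? 49 = 1 x 49, so yes.

By the theorem on linear Diophantine equations, 27h + 19g = 49 has integer solutions if and only if gcd(27, 19) divides 49. Since 1 | 49, solutions exist.

Yes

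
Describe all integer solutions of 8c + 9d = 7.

Step 1: Compute gcd(8, 9) = 1.
Since 1 divides 7, solutions exist.

Step 2: Find a particular solution using extended Euclidean algorithm.
We get c₀ = -7, d₀ = 7.
Check: 8*-7 + 9*7 = 7 = 7 ✓

Step 3: Write the general solution.
c = -7 + (9/1)t = -7 + 9t
d = 7 - (8/1)t = 7 - 8t
for any integer t.

c = -7 + 9t, d = 7 - 8t for integer t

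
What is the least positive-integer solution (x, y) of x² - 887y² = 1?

We seek the smallest positive integers (x, y) with x² - 887y² = 1, i.e., x² = 887y² + 1.
Try successive y values:
y = 1: x² = 887·1² + 1 = 888, not a perfect square
y = 2: x² = 887·2² + 1 = 3549, not a perfect square
y = 3: x² = 887·3² + 1 = 7984, not a perfect square
... continuing the search (or via continued fractions) ...
y = 15755: x² = 887·15755² + 1 = 220171162176, x = 469224 ✓

Verify: 469224² - 887·15755² = 220171162176 - 220171162175 = 1 ✓

x = 469224, y = 15755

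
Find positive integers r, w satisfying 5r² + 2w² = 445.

Try small values of r and check whether (445 - 5r²)/2 is a perfect square.
r = 7: 5·7² = 245, so 2w² = 445 - 245 = 200, giving w² = 100, w = 10.
Check: 5·7² + 2·10² = 245 + 200 = 445 ✓

r = 7, w = 10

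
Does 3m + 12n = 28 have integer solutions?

Step 1: Compute gcd(3, 12).
gcd(3, 12) = 3

Step 2: Check divisibility.
Does 3 divide 28? 28 = 3 x 9 + 1, so no.

By the theorem on linear Diophantine equations, 3m + 12n = 28 has integer solutions if and only if gcd(3, 12) divides 28. Since 3 does not divide 28, no solutions exist.

No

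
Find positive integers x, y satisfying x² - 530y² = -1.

We need x² = 530y² - 1. Try successive y:
y = 1: x² = 530·1² - 1 = 529 = 23² ✓
Check: 23² - 530·1² = 529 - 530 = -1 ✓

x = 23, y = 1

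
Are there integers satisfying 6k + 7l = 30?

Step 1: Compute gcd(6, 7).
gcd(6, 7) = 1

Step 2: Check divisibility.
Does 1 divide 30? 30 = 1 x 30, so yes.

By the theorem on linear Diophantine equations, 6k + 7l = 30 has integer solutions if and only if gcd(6, 7) divides 30. Since 1 | 30, solutions exist.

Yes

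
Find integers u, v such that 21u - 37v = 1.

Step 1: Check solvability.
gcd(21, 37) = 1
Since 1 divides 1, solutions exist.

Step 2: Apply extended Euclidean algorithm to find gcd.
We find integers such that 21*x0 + 37*y0 = 1

Step 3: Scale the particular solution.
Multiply by 1/1 = 1:
u = -7, v = -4

Step 4: Verify.
21*(-7) - 37*(-4) = 1 = 1 ✓

u = -7, v = -4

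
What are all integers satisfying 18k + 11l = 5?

Step 1: Compute gcd(18, 11) = 1.
Since 1 divides 5, solutions exist.

Step 2: Find a particular solution using extended Euclidean algorithm.
We get k₀ = -15, l₀ = 25.
Check: 18*-15 + 11*25 = 5 = 5 ✓

Step 3: Write the general solution.
k = -15 + (11/1)t = -15 + 11t
l = 25 - (18/1)t = 25 - 18t
for any integer t.

k = -15 + 11t, l = 25 - 18t for integer t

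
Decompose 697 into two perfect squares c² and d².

We need to find integers c, d > 0 such that c² + d² = 697.
Trying c = 11: d² = 697 - 11² = 697 - 121 = 576
d = 24
Check: 11² + 24² = 121 + 576 = 697 ✓

697 = 11² + 24²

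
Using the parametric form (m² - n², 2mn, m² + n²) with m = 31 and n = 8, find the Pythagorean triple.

a = m² - n² = 961 - 64 = 897
b = 2mn = 2·31·8 = 496
c = m² + n² = 961 + 64 = 1025
Verify: 897² + 496² = 804609 + 246016 = 1050625 = 1025² ✓

(897, 496, 1025)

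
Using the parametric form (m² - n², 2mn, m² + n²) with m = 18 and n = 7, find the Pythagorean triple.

a = m² - n² = 18² - 7² = 324 - 49 = 275
b = 2mn = 2·18·7 = 252
c = m² + n² = 324 + 49 = 373
Verify: 275² + 252² = 75625 + 63504 = 139129 = 373² ✓

(275, 252, 373)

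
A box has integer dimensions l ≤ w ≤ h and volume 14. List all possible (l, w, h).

Iterate l from 1 to ⌊14^(1/3)⌋. For each l dividing 14, iterate w ≥ l with w dividing 14/l, and set h = 14/(l·w).
Triples found (2): (1×1×14), (1×2×7)

(1×1×14), (1×2×7)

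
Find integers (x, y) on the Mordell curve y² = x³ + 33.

Try small integer x values and check whether x³ + 33 is a perfect square.
x = -2: x³ + 33 = -2³ + 33 = -8 + 33 = 25
Is 25 a perfect square? 5² = 25 ✓
So (x, y) = (-2, 5) is a solution.

x = -2, y = 5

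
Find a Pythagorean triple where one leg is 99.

We need the other leg and hypotenuse such that 99² + x² = c².
Take x = 168, c = 195: 99² + 168² = 9801 + 28224 = 38025 = 195² ✓
Triple: (99, 168, 195)

(99, 168, 195)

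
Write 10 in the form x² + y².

We need to find integers x, y > 0 such that x² + y² = 10.
Trying x = 1: y² = 10 - 1² = 10 - 1 = 9
y = 3
Check: 1² + 3² = 1 + 9 = 10 ✓

10 = 1² + 3²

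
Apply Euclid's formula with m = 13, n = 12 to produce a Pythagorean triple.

a = m² - n² = 13² - 12² = 169 - 144 = 25
b = 2mn = 2·13·12 = 312
c = m² + n² = 169 + 144 = 313
Verify: 25² + 312² = 625 + 97344 = 97969 = 313² ✓

(25, 312, 313)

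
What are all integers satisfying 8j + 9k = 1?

Step 1: Compute gcd(8, 9) = 1.
Since 1 divides 1, solutions exist.

Step 2: Find a particular solution using extended Euclidean algorithm.
We get j₀ = -1, k₀ = 1.
Check: 8*-1 + 9*1 = 1 = 1 ✓

Step 3: Write the general solution.
j = -1 + (9/1)t = -1 + 9t
k = 1 - (8/1)t = 1 - 8t
for any integer t.

j = -1 + 9t, k = 1 - 8t for integer t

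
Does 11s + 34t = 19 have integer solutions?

Step 1: Compute gcd(11, 34).
gcd(11, 34) = 1

Step 2: Check divisibility.
Does 1 divide 19? 19 = 1 x 19, so yes.

By the theorem on linear Diophantine equations, 11s + 34t = 19 has integer solutions if and only if gcd(11, 34) divides 19. Since 1 | 19, solutions exist.

Yes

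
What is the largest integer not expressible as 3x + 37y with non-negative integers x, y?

For two coprime denominations a and b, the Frobenius number (largest value not representable as a non-negative combination) is ab - a - b.
Here gcd(3, 37) = 1, so they are coprime.
F(3, 37) = 3·37 - 3 - 37 = 111 - 40 = 71

71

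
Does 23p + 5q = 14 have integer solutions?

Step 1: Compute gcd(23, 5).
gcd(23, 5) = 1

Step 2: Check divisibility.
Does 1 divide 14? 14 = 1 x 14, so yes.

By the theorem on linear Diophantine equations, 23p + 5q = 14 has integer solutions if and only if gcd(23, 5) divides 14. Since 1 | 14, solutions exist.

Yes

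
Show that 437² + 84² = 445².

Compute a² + b²:
437² + 84² = 190969 + 7056 = 198025
Compute c²:
445² = 198025
Since 198025 = 198025, it is a Pythagorean triple.

Yes, it is a Pythagorean triple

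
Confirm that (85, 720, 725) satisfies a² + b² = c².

Compute a² + b² = 85² + 720² = 7225 + 518400 = 525625
Compute c² = 725² = 525625
Since 525625 = 525625, confirmed.

Yes, it is a Pythagorean triple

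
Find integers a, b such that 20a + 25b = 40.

Step 1: Check solvability.
gcd(20, 25) = 5
Since 5 divides 40, solutions exist.

Step 2: Apply extended Euclidean algorithm to find gcd.
We find integers such that 20*x0 + 25*y0 = 5

Step 3: Scale the particular solution.
Multiply by 40/5 = 8:
a = -8, b = 8

Step 4: Verify.
20*(-8) + 25*(8) = 40 = 40 ✓

a = -8, b = 8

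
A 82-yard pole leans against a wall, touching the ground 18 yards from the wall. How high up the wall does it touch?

The ladder, wall, and ground form a right triangle with hypotenuse 82 and one leg 18.
By the Pythagorean theorem: h² = 82² - 18² = 6724 - 324 = 6400
h = √6400 = 80 yards

80 yards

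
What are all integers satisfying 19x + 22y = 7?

Step 1: Compute gcd(19, 22) = 1.
Since 1 divides 7, solutions exist.

Step 2: Find a particular solution using extended Euclidean algorithm.
We get x₀ = 49, y₀ = -42.
Check: 19*49 + 22*-42 = 7 = 7 ✓

Step 3: Write the general solution.
x = 49 + (22/1)t = 49 + 22t
y = -42 - (19/1)t = -42 - 19t
for any integer t.

x = 49 + 22t, y = -42 - 19t for integer t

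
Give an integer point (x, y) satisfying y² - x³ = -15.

Try small integer x values and check whether x³ - 15 is a perfect square.
x = 4: x³ - 15 = 4³ - 15 = 64 - 15 = 49
Is 49 a perfect square? 7² = 49 ✓
So (x, y) = (4, 7) is a solution.

x = 4, y = 7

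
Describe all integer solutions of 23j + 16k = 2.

Step 1: Compute gcd(23, 16) = 1.
Since 1 divides 2, solutions exist.

Step 2: Find a particular solution using extended Euclidean algorithm.
We get j₀ = 14, k₀ = -20.
Check: 23*14 + 16*-20 = 2 = 2 ✓

Step 3: Write the general solution.
j = 14 + (16/1)t = 14 + 16t
k = -20 - (23/1)t = -20 - 23t
for any integer t.

j = 14 + 16t, k = -20 - 23t for integer t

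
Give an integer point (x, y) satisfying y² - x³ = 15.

Try small integer x values and check whether x³ + 15 is a perfect square.
x = 1: x³ + 15 = 1³ + 15 = 1 + 15 = 16
Is 16 a perfect square? 4² = 16 ✓
So (x, y) = (1, 4) is a solution.

x = 1, y = 4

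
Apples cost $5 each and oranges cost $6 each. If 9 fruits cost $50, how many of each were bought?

Let a = apples, o = oranges.
a + o = 9
5a + 6o = 50
Substitute o = 9 - a:
5a + 6(9 - a) = 50
(5 - 6)a = 50 - 54
-1a = -4
a = 4, o = 9 - 4 = 5

Apples: 4, Oranges: 5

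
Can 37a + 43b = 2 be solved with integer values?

Step 1: Compute gcd(37, 43).
gcd(37, 43) = 1

Step 2: Check divisibility.
Does 1 divide 2? 2 = 1 x 2, so yes.

By the theorem on linear Diophantine equations, 37a + 43b = 2 has integer solutions if and only if gcd(37, 43) divides 2. Since 1 | 2, solutions exist.

Yes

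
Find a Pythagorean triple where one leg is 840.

We need the other leg and hypotenuse such that 840² + x² = c².
Take x = 704, c = 1096: 840² + 704² = 705600 + 495616 = 1201216 = 1096² ✓
Triple: (840, 704, 1096)

(840, 704, 1096)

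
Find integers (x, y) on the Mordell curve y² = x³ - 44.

Try small integer x values and check whether x³ - 44 is a perfect square.
x = 5: x³ - 44 = 5³ - 44 = 125 - 44 = 81
Is 81 a perfect square? 9² = 81 ✓
So (x, y) = (5, -9) is a solution.

x = 5, y = -9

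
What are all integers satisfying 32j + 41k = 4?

Step 1: Compute gcd(32, 41) = 1.
Since 1 divides 4, solutions exist.

Step 2: Find a particular solution using extended Euclidean algorithm.
We get j₀ = 36, k₀ = -28.
Check: 32*36 + 41*-28 = 4 = 4 ✓

Step 3: Write the general solution.
j = 36 + (41/1)t = 36 + 41t
k = -28 - (32/1)t = -28 - 32t
for any integer t.

j = 36 + 41t, k = -28 - 32t for integer t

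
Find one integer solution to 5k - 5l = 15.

Step 1: Check solvability.
gcd(5, 5) = 5
Since 5 divides 15, solutions exist.

Step 2: Apply extended Euclidean algorithm to find gcd.
We find integers such that 5*x0 + 5*y0 = 5

Step 3: Scale the particular solution.
Multiply by 15/5 = 3:
k = 0, l = -3

Step 4: Verify.
5*(0) - 5*(-3) = 15 = 15 ✓

k = 0, l = -3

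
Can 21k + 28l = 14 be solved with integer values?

Step 1: Compute gcd(21, 28).
gcd(21, 28) = 7

Step 2: Check divisibility.
Does 7 divide 14? 14 = 7 x 2, so yes.

By the theorem on linear Diophantine equations, 21k + 28l = 14 has integer solutions if and only if gcd(21, 28) divides 14. Since 7 | 14, solutions exist.

Yes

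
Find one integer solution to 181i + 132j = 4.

Step 1: Check solvability.
gcd(181, 132) = 1
Since 1 divides 4, solutions exist.

Step 2: Apply extended Euclidean algorithm to find gcd.
We find integers such that 181*x0 + 132*y0 = 1

Step 3: Scale the particular solution.
Multiply by 4/1 = 4:
i = -140, j = 192

Step 4: Verify.
181*(-140) + 132*(192) = 4 = 4 ✓

i = -140, j = 192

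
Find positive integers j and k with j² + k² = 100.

We need to find integers j, k > 0 such that j² + k² = 100.
Trying j = 6: k² = 100 - 6² = 100 - 36 = 64
k = 8
Check: 6² + 8² = 36 + 64 = 100 ✓

100 = 6² + 8²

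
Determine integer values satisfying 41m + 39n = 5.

Step 1: Check solvability.
gcd(41, 39) = 1
Since 1 divides 5, solutions exist.

Step 2: Apply extended Euclidean algorithm to find gcd.
We find integers such that 41*x0 + 39*y0 = 1

Step 3: Scale the particular solution.
Multiply by 5/1 = 5:
m = -95, n = 100

Step 4: Verify.
41*(-95) + 39*(100) = 5 = 5 ✓

m = -95, n = 100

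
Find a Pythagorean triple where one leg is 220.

We need the other leg and hypotenuse such that 220² + x² = c².
Take x = 459, c = 509: 220² + 459² = 48400 + 210681 = 259081 = 509² ✓
Triple: (459, 220, 509)

(459, 220, 509)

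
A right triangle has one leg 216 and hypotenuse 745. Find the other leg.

a² = c² - b² = 555025 - 46656 = 508369
a = 713

713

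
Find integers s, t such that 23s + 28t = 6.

Step 1: Check solvability.
gcd(23, 28) = 1
Since 1 divides 6, solutions exist.

Step 2: Apply extended Euclidean algorithm to find gcd.
We find integers such that 23*x0 + 28*y0 = 1

Step 3: Scale the particular solution.
Multiply by 6/1 = 6:
s = 66, t = -54

Step 4: Verify.
23*(66) + 28*(-54) = 6 = 6 ✓

s = 66, t = -54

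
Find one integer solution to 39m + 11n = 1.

Step 1: Check solvability.
gcd(39, 11) = 1
Since 1 divides 1, solutions exist.

Step 2: Apply extended Euclidean algorithm to find gcd.
We find integers such that 39*x0 + 11*y0 = 1

Step 3: Scale the particular solution.
Multiply by 1/1 = 1:
m = 2, n = -7

Step 4: Verify.
39*(2) + 11*(-7) = 1 = 1 ✓

m = 2, n = -7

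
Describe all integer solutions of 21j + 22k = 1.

Step 1: Compute gcd(21, 22) = 1.
Since 1 divides 1, solutions exist.

Step 2: Find a particular solution using extended Euclidean algorithm.
We get j₀ = -1, k₀ = 1.
Check: 21*-1 + 22*1 = 1 = 1 ✓

Step 3: Write the general solution.
j = -1 + (22/1)t = -1 + 22t
k = 1 - (21/1)t = 1 - 21t
for any integer t.

j = -1 + 22t, k = 1 - 21t for integer t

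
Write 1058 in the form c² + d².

We need to find integers c, d > 0 such that c² + d² = 1058.
Trying c = 23: d² = 1058 - 23² = 1058 - 529 = 529
d = 23
Check: 23² + 23² = 529 + 529 = 1058 ✓

1058 = 23² + 23²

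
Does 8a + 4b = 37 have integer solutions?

Step 1: Compute gcd(8, 4).
gcd(8, 4) = 4

Step 2: Check divisibility.
Does 4 divide 37? 37 = 4 x 9 + 1, so no.

By the theorem on linear Diophantine equations, 8a + 4b = 37 has integer solutions if and only if gcd(8, 4) divides 37. Since 4 does not divide 37, no solutions exist.

No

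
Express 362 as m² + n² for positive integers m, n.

We need to find integers m, n > 0 such that m² + n² = 362.
Trying m = 1: n² = 362 - 1² = 362 - 1 = 361
n = 19
Check: 1² + 19² = 1 + 361 = 362 ✓

362 = 1² + 19²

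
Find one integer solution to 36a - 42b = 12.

Step 1: Check solvability.
gcd(36, 42) = 6
Since 6 divides 12, solutions exist.

Step 2: Apply extended Euclidean algorithm to find gcd.
We find integers such that 36*x0 + 42*y0 = 6

Step 3: Scale the particular solution.
Multiply by 12/6 = 2:
a = -2, b = -2

Step 4: Verify.
36*(-2) - 42*(-2) = 12 = 12 ✓

a = -2, b = -2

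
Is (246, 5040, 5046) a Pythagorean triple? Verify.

Compute a² + b² = 246² + 5040² = 60516 + 25401600 = 25462116
Compute c² = 5046² = 25462116
Since 25462116 = 25462116, confirmed.

Yes, it is a Pythagorean triple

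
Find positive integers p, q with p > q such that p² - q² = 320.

Factor: p² - q² = (p+q)(p-q) = 320.
We need two factors of 320 with the same parity.
Use p+q = 160 and p-q = 2 (product 160·2 = 320).
Adding: 2p = 162, so p = 81.
Subtracting: 2q = 158, so q = 79.
Check: 81² - 79² = 6561 - 6241 = 320 ✓

p = 81, q = 79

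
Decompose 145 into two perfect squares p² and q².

We need to find integers p, q > 0 such that p² + q² = 145.
Trying p = 1: q² = 145 - 1² = 145 - 1 = 144
q = 12
Check: 1² + 12² = 1 + 144 = 145 ✓

145 = 1² + 12²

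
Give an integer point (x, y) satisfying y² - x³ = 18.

Try small integer x values and check whether x³ + 18 is a perfect square.
x = 7: x³ + 18 = 7³ + 18 = 343 + 18 = 361
Is 361 a perfect square? 19² = 361 ✓
So (x, y) = (7, 19) is a solution.

x = 7, y = 19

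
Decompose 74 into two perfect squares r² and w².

We need to find integers r, w > 0 such that r² + w² = 74.
Trying r = 5: w² = 74 - 5² = 74 - 25 = 49
w = 7
Check: 5² + 7² = 25 + 49 = 74 ✓

74 = 5² + 7²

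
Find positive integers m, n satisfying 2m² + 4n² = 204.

Try small values of m and check whether (204 - 2m²)/4 is a perfect square.
m = 2: 2·2² = 8, so 4n² = 204 - 8 = 196, giving n² = 49, n = 7.
Check: 2·2² + 4·7² = 8 + 196 = 204 ✓

m = 2, n = 7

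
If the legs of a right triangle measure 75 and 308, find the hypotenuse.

c² = a² + b² = 75² + 308² = 5625 + 94864 = 100489
c = 317

317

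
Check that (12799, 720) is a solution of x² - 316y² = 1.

Compute x² = 12799² = 163814401
Compute 316y² = 316·720² = 316·518400 = 163814400
x² - 316y² = 163814401 - 163814400 = 1
Since this equals 1, (12799, 720) is a solution.

Yes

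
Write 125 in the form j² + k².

We need to find integers j, k > 0 such that j² + k² = 125.
Trying j = 2: k² = 125 - 2² = 125 - 4 = 121
k = 11
Check: 2² + 11² = 4 + 121 = 125 ✓

125 = 2² + 11²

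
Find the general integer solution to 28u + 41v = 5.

Step 1: Compute gcd(28, 41) = 1.
Since 1 divides 5, solutions exist.

Step 2: Find a particular solution using extended Euclidean algorithm.
We get u₀ = -95, v₀ = 65.
Check: 28*-95 + 41*65 = 5 = 5 ✓

Step 3: Write the general solution.
u = -95 + (41/1)t = -95 + 41t
v = 65 - (28/1)t = 65 - 28t
for any integer t.

u = -95 + 41t, v = 65 - 28t for integer t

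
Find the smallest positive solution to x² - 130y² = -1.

We need x² = 130y² - 1. Try successive y:
y = 1: x² = 130·1² - 1 = 129, not a perfect square
y = 2: x² = 130·2² - 1 = 519, not a perfect square
y = 3: x² = 130·3² - 1 = 1169, not a perfect square
...
y = 5: x² = 130·5² - 1 = 3249 = 57² ✓
Check: 57² - 130·5² = 3249 - 3250 = -1 ✓

x = 57, y = 5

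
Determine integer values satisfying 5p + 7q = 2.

Step 1: Check solvability.
gcd(5, 7) = 1
Since 1 divides 2, solutions exist.

Step 2: Apply extended Euclidean algorithm to find gcd.
We find integers such that 5*x0 + 7*y0 = 1

Step 3: Scale the particular solution.
Multiply by 2/1 = 2:
p = 6, q = -4

Step 4: Verify.
5*(6) + 7*(-4) = 2 = 2 ✓

p = 6, q = -4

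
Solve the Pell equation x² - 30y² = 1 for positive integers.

We seek the smallest positive integers (x, y) with x² - 30y² = 1, i.e., x² = 30y² + 1.
Try successive y values:
y = 1: x² = 30·1² + 1 = 31, not a perfect square
y = 2: x² = 30·2² + 1 = 121, x = 11 ✓

Verify: 11² - 30·2² = 121 - 120 = 1 ✓

x = 11, y = 2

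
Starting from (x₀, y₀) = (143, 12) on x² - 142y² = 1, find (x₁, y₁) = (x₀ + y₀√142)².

Solutions to x² - Dy² = 1 are generated by powers of (x₀ + y₀√D).
The next solution satisfies x₁ + y₁√142 = (x₀ + y₀√142)², giving:
x₁ = x₀² + 142y₀² = 143² + 142·12² = 20449 + 20448 = 40897
y₁ = 2x₀y₀ = 2·143·12 = 3432

Verify: 40897² - 142·3432² = 1672564609 - 1672564608 = 1 ✓

x = 40897, y = 3432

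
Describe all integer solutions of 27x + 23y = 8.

Step 1: Compute gcd(27, 23) = 1.
Since 1 divides 8, solutions exist.

Step 2: Find a particular solution using extended Euclidean algorithm.
We get x₀ = 48, y₀ = -56.
Check: 27*48 + 23*-56 = 8 = 8 ✓

Step 3: Write the general solution.
x = 48 + (23/1)t = 48 + 23t
y = -56 - (27/1)t = -56 - 27t
for any integer t.

x = 48 + 23t, y = -56 - 27t for integer t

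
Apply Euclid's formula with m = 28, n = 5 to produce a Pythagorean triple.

a = m² - n² = 28² - 5² = 784 - 25 = 759
b = 2mn = 2·28·5 = 280
c = m² + n² = 784 + 25 = 809
Verify: 759² + 280² = 576081 + 78400 = 654481 = 809² ✓

(759, 280, 809)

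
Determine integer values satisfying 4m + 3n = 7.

Step 1: Check solvability.
gcd(4, 3) = 1
Since 1 divides 7, solutions exist.

Step 2: Apply extended Euclidean algorithm to find gcd.
We find integers such that 4*x0 + 3*y0 = 1

Step 3: Scale the particular solution.
Multiply by 7/1 = 7:
m = 7, n = -7

Step 4: Verify.
4*(7) + 3*(-7) = 7 = 7 ✓

m = 7, n = -7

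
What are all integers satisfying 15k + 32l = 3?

Step 1: Compute gcd(15, 32) = 1.
Since 1 divides 3, solutions exist.

Step 2: Find a particular solution using extended Euclidean algorithm.
We get k₀ = 45, l₀ = -21.
Check: 15*45 + 32*-21 = 3 = 3 ✓

Step 3: Write the general solution.
k = 45 + (32/1)t = 45 + 32t
l = -21 - (15/1)t = -21 - 15t
for any integer t.

k = 45 + 32t, l = -21 - 15t for integer t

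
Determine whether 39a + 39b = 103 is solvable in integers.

Step 1: Compute gcd(39, 39).
gcd(39, 39) = 39

Step 2: Check divisibility.
Does 39 divide 103? 103 = 39 x 2 + 25, so no.

By the theorem on linear Diophantine equations, 39a + 39b = 103 has integer solutions if and only if gcd(39, 39) divides 103. Since 39 does not divide 103, no solutions exist.

No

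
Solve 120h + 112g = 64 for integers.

Step 1: Check solvability.
gcd(120, 112) = 8
Since 8 divides 64, solutions exist.

Step 2: Apply extended Euclidean algorithm to find gcd.
We find integers such that 120*x0 + 112*y0 = 8

Step 3: Scale the particular solution.
Multiply by 64/8 = 8:
h = 8, g = -8

Step 4: Verify.
120*(8) + 112*(-8) = 64 = 64 ✓

h = 8, g = -8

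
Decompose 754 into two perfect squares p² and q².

We need to find integers p, q > 0 such that p² + q² = 754.
Trying p = 5: q² = 754 - 5² = 754 - 25 = 729
q = 27
Check: 5² + 27² = 25 + 729 = 754 ✓

754 = 5² + 27²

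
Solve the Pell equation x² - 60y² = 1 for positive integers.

We seek the smallest positive integers (x, y) with x² - 60y² = 1, i.e., x² = 60y² + 1.
Try successive y values:
y = 1: x² = 60·1² + 1 = 61, not a perfect square
y = 2: x² = 60·2² + 1 = 241, not a perfect square
y = 3: x² = 60·3² + 1 = 541, not a perfect square
... continuing the search (or via continued fractions) ...
y = 4: x² = 60·4² + 1 = 961, x = 31 ✓

Verify: 31² - 60·4² = 961 - 960 = 1 ✓

x = 31, y = 4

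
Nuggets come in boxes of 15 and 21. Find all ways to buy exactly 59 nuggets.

We need non-negative integers (x, y) with 15x + 21y = 59.
For each x in 0..3, check if 59 - 15x is a non-negative multiple of 21.
No x yields an integer y ≥ 0.

No solution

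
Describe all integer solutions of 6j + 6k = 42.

Step 1: Compute gcd(6, 6) = 6.
Since 6 divides 42, solutions exist.

Step 2: Find a particular solution using extended Euclidean algorithm.
We get j₀ = 0, k₀ = 7.
Check: 6*0 + 6*7 = 42 = 42 ✓

Step 3: Write the general solution.
j = 0 + (6/6)t = 0 + 1t
k = 7 - (6/6)t = 7 - 1t
for any integer t.

j = 0 + 1t, k = 7 - 1t for integer t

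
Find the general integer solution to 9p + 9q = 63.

Step 1: Compute gcd(9, 9) = 9.
Since 9 divides 63, solutions exist.

Step 2: Find a particular solution using extended Euclidean algorithm.
We get p₀ = 0, q₀ = 7.
Check: 9*0 + 9*7 = 63 = 63 ✓

Step 3: Write the general solution.
p = 0 + (9/9)t = 0 + 1t
q = 7 - (9/9)t = 7 - 1t
for any integer t.

p = 0 + 1t, q = 7 - 1t for integer t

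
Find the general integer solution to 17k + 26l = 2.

Step 1: Compute gcd(17, 26) = 1.
Since 1 divides 2, solutions exist.

Step 2: Find a particular solution using extended Euclidean algorithm.
We get k₀ = -6, l₀ = 4.
Check: 17*-6 + 26*4 = 2 = 2 ✓

Step 3: Write the general solution.
k = -6 + (26/1)t = -6 + 26t
l = 4 - (17/1)t = 4 - 17t
for any integer t.

k = -6 + 26t, l = 4 - 17t for integer t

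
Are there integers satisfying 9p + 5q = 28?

Step 1: Compute gcd(9, 5).
gcd(9, 5) = 1

Step 2: Check divisibility.
Does 1 divide 28? 28 = 1 x 28, so yes.

By the theorem on linear Diophantine equations, 9p + 5q = 28 has integer solutions if and only if gcd(9, 5) divides 28. Since 1 | 28, solutions exist.

Yes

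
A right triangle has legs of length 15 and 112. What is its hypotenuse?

c² = a² + b² = 15² + 112² = 225 + 12544 = 12769
c = 113

113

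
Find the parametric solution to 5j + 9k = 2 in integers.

Step 1: Compute gcd(5, 9) = 1.
Since 1 divides 2, solutions exist.

Step 2: Find a particular solution using extended Euclidean algorithm.
We get j₀ = 4, k₀ = -2.
Check: 5*4 + 9*-2 = 2 = 2 ✓

Step 3: Write the general solution.
j = 4 + (9/1)t = 4 + 9t
k = -2 - (5/1)t = -2 - 5t
for any integer t.

j = 4 + 9t, k = -2 - 5t for integer t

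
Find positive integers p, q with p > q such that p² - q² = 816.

Factor: p² - q² = (p+q)(p-q) = 816.
We need two factors of 816 with the same parity.
Use p+q = 408 and p-q = 2 (product 408·2 = 816).
Adding: 2p = 410, so p = 205.
Subtracting: 2q = 406, so q = 203.
Check: 205² - 203² = 42025 - 41209 = 816 ✓

p = 205, q = 203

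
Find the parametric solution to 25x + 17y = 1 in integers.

Step 1: Compute gcd(25, 17) = 1.
Since 1 divides 1, solutions exist.

Step 2: Find a particular solution using extended Euclidean algorithm.
We get x₀ = -2, y₀ = 3.
Check: 25*-2 + 17*3 = 1 = 1 ✓

Step 3: Write the general solution.
x = -2 + (17/1)t = -2 + 17t
y = 3 - (25/1)t = 3 - 25t
for any integer t.

x = -2 + 17t, y = 3 - 25t for integer t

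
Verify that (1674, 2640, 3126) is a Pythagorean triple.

Compute a² + b²:
1674² + 2640² = 2802276 + 6969600 = 9771876
Compute c²:
3126² = 9771876
Since 9771876 = 9771876, it is a Pythagorean triple.

Yes, it is a Pythagorean triple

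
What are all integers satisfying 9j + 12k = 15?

Step 1: Compute gcd(9, 12) = 3.
Since 3 divides 15, solutions exist.

Step 2: Find a particular solution using extended Euclidean algorithm.
We get j₀ = -5, k₀ = 5.
Check: 9*-5 + 12*5 = 15 = 15 ✓

Step 3: Write the general solution.
j = -5 + (12/3)t = -5 + 4t
k = 5 - (9/3)t = 5 - 3t
for any integer t.

j = -5 + 4t, k = 5 - 3t for integer t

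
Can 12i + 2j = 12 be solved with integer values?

Step 1: Compute gcd(12, 2).
gcd(12, 2) = 2

Step 2: Check divisibility.
Does 2 divide 12? 12 = 2 x 6, so yes.

By the theorem on linear Diophantine equations, 12i + 2j = 12 has integer solutions if and only if gcd(12, 2) divides 12. Since 2 | 12, solutions exist.

Yes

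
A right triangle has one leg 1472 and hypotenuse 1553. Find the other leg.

a² = c² - b² = 2411809 - 2166784 = 245025
a = 495

495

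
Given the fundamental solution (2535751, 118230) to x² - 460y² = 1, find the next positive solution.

Solutions to x² - Dy² = 1 are generated by powers of (x₀ + y₀√D).
The next solution satisfies x₁ + y₁√460 = (x₀ + y₀√460)², giving:
x₁ = x₀² + 460y₀² = 2535751² + 460·118230² = 6430033134001 + 6430033134000 = 12860066268001
y₁ = 2x₀y₀ = 2·2535751·118230 = 599603681460

Verify: 12860066268001² - 460·599603681460² = 165381304417377167956536001 - 165381304417377167956536000 = 1 ✓

x = 12860066268001, y = 599603681460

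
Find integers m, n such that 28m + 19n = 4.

Step 1: Check solvability.
gcd(28, 19) = 1
Since 1 divides 4, solutions exist.

Step 2: Apply extended Euclidean algorithm to find gcd.
We find integers such that 28*x0 + 19*y0 = 1

Step 3: Scale the particular solution.
Multiply by 4/1 = 4:
m = -8, n = 12

Step 4: Verify.
28*(-8) + 19*(12) = 4 = 4 ✓

m = -8, n = 12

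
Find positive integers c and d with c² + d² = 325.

We need to find integers c, d > 0 such that c² + d² = 325.
Trying c = 1: d² = 325 - 1² = 325 - 1 = 324
d = 18
Check: 1² + 18² = 1 + 324 = 325 ✓

325 = 1² + 18²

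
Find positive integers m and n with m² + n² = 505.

We need to find integers m, n > 0 such that m² + n² = 505.
Trying m = 8: n² = 505 - 8² = 505 - 64 = 441
n = 21
Check: 8² + 21² = 64 + 441 = 505 ✓

505 = 8² + 21²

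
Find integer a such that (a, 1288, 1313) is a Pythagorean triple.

a² = c² - b² = 1313² - 1288² = 1723969 - 1658944 = 65025
a = sqrt(65025) = 255

255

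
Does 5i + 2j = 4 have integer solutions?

Step 1: Compute gcd(5, 2).
gcd(5, 2) = 1

Step 2: Check divisibility.
Does 1 divide 4? 4 = 1 x 4, so yes.

By the theorem on linear Diophantine equations, 5i + 2j = 4 has integer solutions if and only if gcd(5, 2) divides 4. Since 1 | 4, solutions exist.

Yes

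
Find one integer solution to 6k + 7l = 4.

Step 1: Check solvability.
gcd(6, 7) = 1
Since 1 divides 4, solutions exist.

Step 2: Apply extended Euclidean algorithm to find gcd.
We find integers such that 6*x0 + 7*y0 = 1

Step 3: Scale the particular solution.
Multiply by 4/1 = 4:
k = -4, l = 4

Step 4: Verify.
6*(-4) + 7*(4) = 4 = 4 ✓

k = -4, l = 4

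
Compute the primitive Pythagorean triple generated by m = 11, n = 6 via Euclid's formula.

a = m² - n² = 121 - 36 = 85
b = 2mn = 2·11·6 = 132
c = m² + n² = 121 + 36 = 157
Verify: 85² + 132² = 7225 + 17424 = 24649 = 157² ✓

(85, 132, 157)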